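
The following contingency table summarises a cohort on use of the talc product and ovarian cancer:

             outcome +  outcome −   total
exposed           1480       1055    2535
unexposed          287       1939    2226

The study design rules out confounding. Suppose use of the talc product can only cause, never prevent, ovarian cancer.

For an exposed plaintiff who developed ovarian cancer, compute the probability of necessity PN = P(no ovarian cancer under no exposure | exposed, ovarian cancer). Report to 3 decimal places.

PN ≈ 0.779

p₁ = P(outcome | exposed) = 1480/2535 = 0.58383
p₀ = P(outcome | unexposed) = 287/2226 = 0.12893
Under exogeneity and monotonicity, PN = (p₁ − p₀) / p₁.
PN = (0.58383 − 0.12893) / 0.58383 = 0.4549 / 0.58383 ≈ 0.7792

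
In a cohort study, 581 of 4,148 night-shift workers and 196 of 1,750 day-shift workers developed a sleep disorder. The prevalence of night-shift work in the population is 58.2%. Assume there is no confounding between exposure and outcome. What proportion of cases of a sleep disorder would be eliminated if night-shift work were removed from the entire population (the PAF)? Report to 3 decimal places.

p₁ = P(outcome | exposed) = 581/4148 = 0.14007
p₀ = P(outcome | unexposed) = 196/1750 = 0.112
Overall risk P(Y=1) = π·p₁ + (1−π)·p₀ = 0.582×0.14007 + 0.418×0.112 = 0.12834.
Under exogeneity, PAF = [P(Y=1) − p₀] / P(Y=1).
PAF = (0.12834 − 0.112) / 0.12834 ≈ 0.1273

PAF ≈ 0.127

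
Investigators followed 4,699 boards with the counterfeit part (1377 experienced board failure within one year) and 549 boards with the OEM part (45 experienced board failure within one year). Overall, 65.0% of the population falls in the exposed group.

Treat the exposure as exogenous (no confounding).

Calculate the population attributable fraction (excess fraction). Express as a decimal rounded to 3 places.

p₁ = P(outcome | exposed) = 1377/4699 = 0.29304
p₀ = P(outcome | unexposed) = 45/549 = 0.081967
Overall risk P(Y=1) = π·p₁ + (1−π)·p₀ = 0.65×0.29304 + 0.35×0.081967 = 0.21917.
Under exogeneity, PAF = [P(Y=1) − p₀] / P(Y=1).
PAF = (0.21917 − 0.081967) / 0.21917 ≈ 0.6260

PAF ≈ 0.626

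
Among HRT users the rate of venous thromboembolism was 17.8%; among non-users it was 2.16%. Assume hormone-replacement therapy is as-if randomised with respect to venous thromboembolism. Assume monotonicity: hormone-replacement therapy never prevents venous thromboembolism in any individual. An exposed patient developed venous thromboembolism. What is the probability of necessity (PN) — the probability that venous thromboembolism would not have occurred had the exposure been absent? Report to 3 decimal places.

PN ≈ 0.879

p₁ = 0.178, p₀ = 0.0216.
Under exogeneity and monotonicity, PN = (p₁ − p₀) / p₁.
PN = (0.178 − 0.0216) / 0.178 = 0.1564 / 0.178 ≈ 0.8787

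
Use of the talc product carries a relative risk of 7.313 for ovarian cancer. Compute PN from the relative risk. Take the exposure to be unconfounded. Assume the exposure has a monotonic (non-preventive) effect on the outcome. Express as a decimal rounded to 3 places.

PN ≈ 0.863

Under exogeneity and monotonicity, PN = (RR − 1) / RR = 1 − 1/RR.
PN = (7.313 − 1) / 7.313 = 6.313 / 7.313 ≈ 0.8633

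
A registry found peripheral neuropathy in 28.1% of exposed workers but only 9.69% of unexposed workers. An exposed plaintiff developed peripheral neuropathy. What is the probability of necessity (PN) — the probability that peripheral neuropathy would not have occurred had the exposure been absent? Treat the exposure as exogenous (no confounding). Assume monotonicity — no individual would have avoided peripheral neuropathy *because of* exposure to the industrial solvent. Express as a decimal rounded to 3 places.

p₁ = 0.281, p₀ = 0.0969.
Under exogeneity and monotonicity, PN = (p₁ − p₀) / p₁.
PN = (0.281 − 0.0969) / 0.281 = 0.1841 / 0.281 ≈ 0.6552

PN ≈ 0.655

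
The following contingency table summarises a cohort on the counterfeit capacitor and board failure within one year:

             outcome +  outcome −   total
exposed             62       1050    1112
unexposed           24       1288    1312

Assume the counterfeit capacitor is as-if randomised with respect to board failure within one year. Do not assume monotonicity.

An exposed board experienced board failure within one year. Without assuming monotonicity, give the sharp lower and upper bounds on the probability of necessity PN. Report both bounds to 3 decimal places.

p₁ = P(outcome | exposed) = 62/1112 = 0.055755
p₀ = P(outcome | unexposed) = 24/1312 = 0.018293
Under exogeneity alone the bounds on PN are max{0,(p₁−p₀)/p₁} ≤ PN ≤ min{1,(1−p₀)/p₁}.
  lower = (p₁ − p₀)/p₁ = 0.037463 / 0.055755 ≈ 0.6719
  upper = min{1, (1 − p₀)/p₁} = 0.98171 / 0.055755 ≈ 17.6074 → capped at 1

0.672 ≤ PN ≤ 1.000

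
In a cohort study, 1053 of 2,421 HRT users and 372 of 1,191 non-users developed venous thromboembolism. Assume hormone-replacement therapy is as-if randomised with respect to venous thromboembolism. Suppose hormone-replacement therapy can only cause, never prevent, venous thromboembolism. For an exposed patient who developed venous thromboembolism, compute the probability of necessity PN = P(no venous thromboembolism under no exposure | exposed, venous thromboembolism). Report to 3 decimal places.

p₁ = P(outcome | exposed) = 1053/2421 = 0.43494
p₀ = P(outcome | unexposed) = 372/1191 = 0.31234
Under exogeneity and monotonicity, PN = (p₁ − p₀) / p₁.
PN = (0.43494 − 0.31234) / 0.43494 = 0.1226 / 0.43494 ≈ 0.2819

PN ≈ 0.282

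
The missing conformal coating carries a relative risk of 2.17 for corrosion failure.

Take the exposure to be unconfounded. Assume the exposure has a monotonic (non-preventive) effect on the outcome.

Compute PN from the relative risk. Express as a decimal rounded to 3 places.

Under exogeneity and monotonicity, PN = (RR − 1) / RR = 1 − 1/RR.
PN = (2.17 − 1) / 2.17 = 1.17 / 2.17 ≈ 0.5392

PN ≈ 0.539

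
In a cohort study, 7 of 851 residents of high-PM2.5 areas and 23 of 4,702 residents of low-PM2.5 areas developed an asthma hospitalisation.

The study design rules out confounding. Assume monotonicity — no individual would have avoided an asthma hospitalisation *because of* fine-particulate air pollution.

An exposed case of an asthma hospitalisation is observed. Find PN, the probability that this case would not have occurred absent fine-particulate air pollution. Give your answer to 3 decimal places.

PN ≈ 0.405

p₁ = P(outcome | exposed) = 7/851 = 0.0082256
p₀ = P(outcome | unexposed) = 23/4702 = 0.0048915
Under exogeneity and monotonicity, PN = (p₁ − p₀) / p₁.
PN = (0.0082256 − 0.0048915) / 0.0082256 = 0.0033341 / 0.0082256 ≈ 0.4053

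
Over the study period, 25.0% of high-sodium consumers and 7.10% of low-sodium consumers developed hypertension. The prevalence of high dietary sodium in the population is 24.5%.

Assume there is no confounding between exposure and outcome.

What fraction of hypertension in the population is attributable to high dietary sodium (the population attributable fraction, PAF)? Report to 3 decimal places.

p₁ = 0.25, p₀ = 0.071.
Overall risk P(Y=1) = π·p₁ + (1−π)·p₀ = 0.245×0.25 + 0.755×0.071 = 0.11485.
Under exogeneity, PAF = [P(Y=1) − p₀] / P(Y=1).
PAF = (0.11485 − 0.071) / 0.11485 ≈ 0.3818

PAF ≈ 0.382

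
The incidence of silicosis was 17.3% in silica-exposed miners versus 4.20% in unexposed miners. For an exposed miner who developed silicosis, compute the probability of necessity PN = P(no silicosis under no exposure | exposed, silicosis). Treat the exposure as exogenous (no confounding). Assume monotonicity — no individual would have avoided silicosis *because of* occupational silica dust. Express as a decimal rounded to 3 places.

p₁ = 0.173, p₀ = 0.042.
Under exogeneity and monotonicity, PN = (p₁ − p₀) / p₁.
PN = (0.173 − 0.042) / 0.173 = 0.131 / 0.173 ≈ 0.7572

PN ≈ 0.757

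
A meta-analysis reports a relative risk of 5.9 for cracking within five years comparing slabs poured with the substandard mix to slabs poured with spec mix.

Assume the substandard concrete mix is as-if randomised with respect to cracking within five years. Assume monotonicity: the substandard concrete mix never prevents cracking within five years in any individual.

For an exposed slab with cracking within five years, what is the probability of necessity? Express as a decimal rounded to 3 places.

Under exogeneity and monotonicity, PN = (RR − 1) / RR = 1 − 1/RR.
PN = (5.9 − 1) / 5.9 = 4.9 / 5.9 ≈ 0.8305

PN ≈ 0.831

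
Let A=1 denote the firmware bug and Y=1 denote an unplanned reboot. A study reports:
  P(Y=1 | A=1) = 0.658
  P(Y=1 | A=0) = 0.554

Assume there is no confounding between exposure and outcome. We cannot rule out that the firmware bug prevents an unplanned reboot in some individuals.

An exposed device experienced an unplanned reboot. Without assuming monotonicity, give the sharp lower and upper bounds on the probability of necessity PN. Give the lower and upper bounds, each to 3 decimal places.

0.158 ≤ PN ≤ 0.678

Let p₁ = 0.658, p₀ = 0.554.
Under exogeneity alone the bounds on PN are max{0,(p₁−p₀)/p₁} ≤ PN ≤ min{1,(1−p₀)/p₁}.
  lower = (p₁ − p₀)/p₁ = 0.104 / 0.658 ≈ 0.1581
  upper = min{1, (1 − p₀)/p₁} = 0.446 / 0.658 ≈ 0.6778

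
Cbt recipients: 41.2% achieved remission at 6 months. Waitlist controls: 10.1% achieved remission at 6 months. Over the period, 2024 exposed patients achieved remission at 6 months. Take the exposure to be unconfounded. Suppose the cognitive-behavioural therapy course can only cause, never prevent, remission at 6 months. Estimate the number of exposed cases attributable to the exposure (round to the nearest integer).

p₁ = 0.412, p₀ = 0.101.
PN = (p₁ − p₀)/p₁ = (0.412 − 0.101) / 0.412 ≈ 0.75485.
Attributable cases ≈ PN × (exposed cases) = 0.75485 × 2024 ≈ 1527.83.

about 1528 cases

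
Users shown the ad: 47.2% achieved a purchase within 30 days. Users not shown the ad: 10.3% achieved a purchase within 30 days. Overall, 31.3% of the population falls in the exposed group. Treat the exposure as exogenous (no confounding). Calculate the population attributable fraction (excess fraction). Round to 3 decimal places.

p₁ = 0.472, p₀ = 0.103.
Overall risk P(Y=1) = π·p₁ + (1−π)·p₀ = 0.313×0.472 + 0.687×0.103 = 0.2185.
Under exogeneity, PAF = [P(Y=1) − p₀] / P(Y=1).
PAF = (0.2185 − 0.103) / 0.2185 ≈ 0.5286

PAF ≈ 0.529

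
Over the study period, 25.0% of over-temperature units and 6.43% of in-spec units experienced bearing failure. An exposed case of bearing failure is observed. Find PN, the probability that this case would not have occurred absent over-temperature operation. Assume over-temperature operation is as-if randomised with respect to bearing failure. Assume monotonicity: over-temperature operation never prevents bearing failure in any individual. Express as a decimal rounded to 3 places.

p₁ = 0.25, p₀ = 0.0643.
Under exogeneity and monotonicity, PN = (p₁ − p₀) / p₁.
PN = (0.25 − 0.0643) / 0.25 = 0.1857 / 0.25 ≈ 0.7428

PN ≈ 0.743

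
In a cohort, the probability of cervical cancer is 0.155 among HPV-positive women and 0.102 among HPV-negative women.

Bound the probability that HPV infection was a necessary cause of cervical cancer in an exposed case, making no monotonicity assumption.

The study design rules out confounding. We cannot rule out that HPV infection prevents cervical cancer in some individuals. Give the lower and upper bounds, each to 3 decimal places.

Let p₁ = 0.155, p₀ = 0.102.
Under exogeneity alone the bounds on PN are max{0,(p₁−p₀)/p₁} ≤ PN ≤ min{1,(1−p₀)/p₁}.
  lower = (p₁ − p₀)/p₁ = 0.053 / 0.155 ≈ 0.3419
  upper = min{1, (1 − p₀)/p₁} = 0.898 / 0.155 ≈ 5.7935 → capped at 1

0.342 ≤ PN ≤ 1.000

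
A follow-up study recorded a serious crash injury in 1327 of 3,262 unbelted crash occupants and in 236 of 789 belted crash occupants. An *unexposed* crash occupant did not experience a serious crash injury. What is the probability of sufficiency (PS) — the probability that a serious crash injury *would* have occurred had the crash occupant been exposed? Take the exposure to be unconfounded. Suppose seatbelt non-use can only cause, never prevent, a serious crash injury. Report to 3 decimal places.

p₁ = P(outcome | exposed) = 1327/3262 = 0.40681
p₀ = P(outcome | unexposed) = 236/789 = 0.29911
Under exogeneity and monotonicity, PS = (p₁ − p₀) / (1 − p₀).
PS = (0.40681 − 0.29911) / (1 − 0.29911) = 0.10769 / 0.70089 ≈ 0.1537

PS ≈ 0.154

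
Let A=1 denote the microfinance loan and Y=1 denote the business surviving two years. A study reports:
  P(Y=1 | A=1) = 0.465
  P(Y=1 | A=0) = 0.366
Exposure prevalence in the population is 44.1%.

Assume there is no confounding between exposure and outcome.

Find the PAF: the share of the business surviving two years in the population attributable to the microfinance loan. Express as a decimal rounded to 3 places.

PAF ≈ 0.107

Let p₁ = 0.465, p₀ = 0.366.
Overall risk P(Y=1) = π·p₁ + (1−π)·p₀ = 0.441×0.465 + 0.559×0.366 = 0.40966.
Under exogeneity, PAF = [P(Y=1) − p₀] / P(Y=1).
PAF = (0.40966 − 0.366) / 0.40966 ≈ 0.1066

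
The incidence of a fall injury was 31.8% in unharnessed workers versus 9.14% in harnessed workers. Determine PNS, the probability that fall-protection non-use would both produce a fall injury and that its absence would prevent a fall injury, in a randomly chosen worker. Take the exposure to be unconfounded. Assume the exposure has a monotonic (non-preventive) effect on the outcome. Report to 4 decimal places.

p₁ = 0.318, p₀ = 0.0914.
Under exogeneity and monotonicity, PNS = p₁ − p₀.
PNS = 0.318 − 0.0914 = 0.2266

PNS ≈ 0.2266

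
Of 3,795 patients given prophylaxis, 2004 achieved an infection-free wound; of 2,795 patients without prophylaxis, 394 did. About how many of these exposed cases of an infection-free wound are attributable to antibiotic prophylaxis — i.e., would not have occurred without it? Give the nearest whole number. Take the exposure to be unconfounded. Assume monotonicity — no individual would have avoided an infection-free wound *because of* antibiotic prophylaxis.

about 1469 cases

p₁ = P(outcome | exposed) = 2004/3795 = 0.52806
p₀ = P(outcome | unexposed) = 394/2795 = 0.14097
PN = (p₁ − p₀)/p₁ = (0.52806 − 0.14097) / 0.52806 ≈ 0.73305.
Attributable cases ≈ PN × (exposed cases) = 0.73305 × 2004 ≈ 1469.03.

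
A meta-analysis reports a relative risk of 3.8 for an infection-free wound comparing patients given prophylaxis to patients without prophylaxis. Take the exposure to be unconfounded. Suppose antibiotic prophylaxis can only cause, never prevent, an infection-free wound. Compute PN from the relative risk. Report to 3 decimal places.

PN ≈ 0.737

Under exogeneity and monotonicity, PN = (RR − 1) / RR = 1 − 1/RR.
PN = (3.8 − 1) / 3.8 = 2.8 / 3.8 ≈ 0.7368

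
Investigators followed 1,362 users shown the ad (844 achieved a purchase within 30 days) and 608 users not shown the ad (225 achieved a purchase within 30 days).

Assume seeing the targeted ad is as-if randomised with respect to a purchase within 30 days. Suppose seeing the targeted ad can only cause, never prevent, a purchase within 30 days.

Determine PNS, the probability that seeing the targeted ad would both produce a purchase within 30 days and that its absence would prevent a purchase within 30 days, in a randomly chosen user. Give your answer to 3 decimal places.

PNS ≈ 0.250

p₁ = P(outcome | exposed) = 844/1362 = 0.61968
p₀ = P(outcome | unexposed) = 225/608 = 0.37007
Under exogeneity and monotonicity, PNS = p₁ − p₀.
PNS = 0.61968 − 0.37007 = 0.24961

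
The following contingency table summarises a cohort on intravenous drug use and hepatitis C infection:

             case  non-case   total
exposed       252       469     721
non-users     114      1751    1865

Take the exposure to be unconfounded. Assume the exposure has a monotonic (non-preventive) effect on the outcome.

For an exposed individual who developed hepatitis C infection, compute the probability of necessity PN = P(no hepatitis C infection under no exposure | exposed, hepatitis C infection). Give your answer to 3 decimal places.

p₁ = P(outcome | exposed) = 252/721 = 0.34951
p₀ = P(outcome | unexposed) = 114/1865 = 0.061126
Under exogeneity and monotonicity, PN = (p₁ − p₀) / p₁.
PN = (0.34951 − 0.061126) / 0.34951 = 0.28839 / 0.34951 ≈ 0.8251

PN ≈ 0.825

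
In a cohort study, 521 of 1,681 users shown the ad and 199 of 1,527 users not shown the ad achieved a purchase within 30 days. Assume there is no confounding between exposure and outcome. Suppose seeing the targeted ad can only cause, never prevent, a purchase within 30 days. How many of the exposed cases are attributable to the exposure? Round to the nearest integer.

p₁ = P(outcome | exposed) = 521/1681 = 0.30993
p₀ = P(outcome | unexposed) = 199/1527 = 0.13032
PN = (p₁ − p₀)/p₁ = (0.30993 − 0.13032) / 0.30993 ≈ 0.57952.
Attributable cases ≈ PN × (exposed cases) = 0.57952 × 521 ≈ 301.93.

about 302 cases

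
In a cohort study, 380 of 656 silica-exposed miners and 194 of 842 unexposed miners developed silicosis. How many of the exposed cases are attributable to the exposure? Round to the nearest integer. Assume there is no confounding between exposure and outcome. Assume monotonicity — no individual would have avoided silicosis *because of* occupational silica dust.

p₁ = P(outcome | exposed) = 380/656 = 0.57927
p₀ = P(outcome | unexposed) = 194/842 = 0.2304
PN = (p₁ − p₀)/p₁ = (0.57927 − 0.2304) / 0.57927 ≈ 0.60225.
Attributable cases ≈ PN × (exposed cases) = 0.60225 × 380 ≈ 228.86.

about 229 cases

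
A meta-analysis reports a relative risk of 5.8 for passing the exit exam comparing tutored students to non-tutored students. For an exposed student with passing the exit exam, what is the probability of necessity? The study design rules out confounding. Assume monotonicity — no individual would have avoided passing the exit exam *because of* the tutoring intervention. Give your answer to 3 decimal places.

PN ≈ 0.828

Under exogeneity and monotonicity, PN = (RR − 1) / RR = 1 − 1/RR.
PN = (5.8 − 1) / 5.8 = 4.8 / 5.8 ≈ 0.8276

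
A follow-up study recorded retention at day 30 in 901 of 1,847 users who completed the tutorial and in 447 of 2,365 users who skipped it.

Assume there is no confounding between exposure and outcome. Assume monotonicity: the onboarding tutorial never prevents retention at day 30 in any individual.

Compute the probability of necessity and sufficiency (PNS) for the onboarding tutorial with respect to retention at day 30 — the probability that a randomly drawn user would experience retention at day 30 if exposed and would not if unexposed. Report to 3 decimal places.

p₁ = P(outcome | exposed) = 901/1847 = 0.48782
p₀ = P(outcome | unexposed) = 447/2365 = 0.18901
Under exogeneity and monotonicity, PNS = p₁ − p₀.
PNS = 0.48782 − 0.18901 = 0.29881

PNS ≈ 0.299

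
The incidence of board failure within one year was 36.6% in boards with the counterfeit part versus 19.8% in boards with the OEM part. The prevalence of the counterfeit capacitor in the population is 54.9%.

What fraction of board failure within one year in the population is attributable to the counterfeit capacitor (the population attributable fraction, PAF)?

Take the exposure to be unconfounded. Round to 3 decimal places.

p₁ = 0.366, p₀ = 0.198.
Overall risk P(Y=1) = π·p₁ + (1−π)·p₀ = 0.549×0.366 + 0.451×0.198 = 0.29023.
Under exogeneity, PAF = [P(Y=1) − p₀] / P(Y=1).
PAF = (0.29023 − 0.198) / 0.29023 ≈ 0.3178

PAF ≈ 0.318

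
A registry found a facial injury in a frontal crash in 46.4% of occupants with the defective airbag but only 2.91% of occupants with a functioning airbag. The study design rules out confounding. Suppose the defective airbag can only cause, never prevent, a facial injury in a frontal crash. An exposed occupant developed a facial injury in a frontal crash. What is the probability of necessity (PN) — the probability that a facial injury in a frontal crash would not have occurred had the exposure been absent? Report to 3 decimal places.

p₁ = 0.464, p₀ = 0.0291.
Under exogeneity and monotonicity, PN = (p₁ − p₀) / p₁.
PN = (0.464 − 0.0291) / 0.464 = 0.4349 / 0.464 ≈ 0.9373

PN ≈ 0.937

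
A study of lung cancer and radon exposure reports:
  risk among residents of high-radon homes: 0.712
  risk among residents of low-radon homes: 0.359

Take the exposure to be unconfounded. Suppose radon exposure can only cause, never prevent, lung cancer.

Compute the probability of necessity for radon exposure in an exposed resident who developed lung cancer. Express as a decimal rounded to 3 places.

Let p₁ = 0.712, p₀ = 0.359.
Under exogeneity and monotonicity, PN = (p₁ − p₀) / p₁.
PN = (0.712 − 0.359) / 0.712 = 0.353 / 0.712 ≈ 0.4958

PN ≈ 0.496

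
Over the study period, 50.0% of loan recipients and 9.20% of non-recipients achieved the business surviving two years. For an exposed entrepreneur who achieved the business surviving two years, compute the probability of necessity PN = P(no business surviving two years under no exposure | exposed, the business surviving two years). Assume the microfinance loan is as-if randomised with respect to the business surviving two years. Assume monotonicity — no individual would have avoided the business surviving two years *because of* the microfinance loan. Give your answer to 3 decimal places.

PN ≈ 0.816

p₁ = 0.5, p₀ = 0.092.
Under exogeneity and monotonicity, PN = (p₁ − p₀) / p₁.
PN = (0.5 − 0.092) / 0.5 = 0.408 / 0.5 ≈ 0.8160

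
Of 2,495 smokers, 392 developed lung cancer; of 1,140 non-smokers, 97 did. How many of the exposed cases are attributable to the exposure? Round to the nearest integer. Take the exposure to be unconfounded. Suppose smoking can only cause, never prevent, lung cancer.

about 180 cases

p₁ = P(outcome | exposed) = 392/2495 = 0.15711
p₀ = P(outcome | unexposed) = 97/1140 = 0.085088
PN = (p₁ − p₀)/p₁ = (0.15711 − 0.085088) / 0.15711 ≈ 0.45843.
Attributable cases ≈ PN × (exposed cases) = 0.45843 × 392 ≈ 179.71.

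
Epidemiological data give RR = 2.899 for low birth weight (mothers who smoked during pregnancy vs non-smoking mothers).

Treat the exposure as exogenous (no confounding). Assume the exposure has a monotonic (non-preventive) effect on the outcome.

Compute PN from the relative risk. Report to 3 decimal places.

PN ≈ 0.655

Under exogeneity and monotonicity, PN = (RR − 1) / RR = 1 − 1/RR.
PN = (2.899 − 1) / 2.899 = 1.899 / 2.899 ≈ 0.6551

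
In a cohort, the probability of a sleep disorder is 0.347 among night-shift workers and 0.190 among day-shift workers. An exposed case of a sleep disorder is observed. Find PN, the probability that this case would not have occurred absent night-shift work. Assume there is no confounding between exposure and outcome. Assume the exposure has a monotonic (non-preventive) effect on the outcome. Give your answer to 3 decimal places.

Let p₁ = 0.347, p₀ = 0.19.
Under exogeneity and monotonicity, PN = (p₁ − p₀) / p₁.
PN = (0.347 − 0.19) / 0.347 = 0.157 / 0.347 ≈ 0.4524

PN ≈ 0.452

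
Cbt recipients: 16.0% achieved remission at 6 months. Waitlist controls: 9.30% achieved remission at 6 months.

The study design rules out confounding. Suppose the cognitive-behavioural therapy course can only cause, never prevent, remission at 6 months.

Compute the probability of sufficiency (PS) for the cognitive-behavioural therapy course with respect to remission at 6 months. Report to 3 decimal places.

PS ≈ 0.074

p₁ = 0.16, p₀ = 0.093.
Under exogeneity and monotonicity, PS = (p₁ − p₀) / (1 − p₀).
PS = (0.16 − 0.093) / (1 − 0.093) = 0.067 / 0.907 ≈ 0.0739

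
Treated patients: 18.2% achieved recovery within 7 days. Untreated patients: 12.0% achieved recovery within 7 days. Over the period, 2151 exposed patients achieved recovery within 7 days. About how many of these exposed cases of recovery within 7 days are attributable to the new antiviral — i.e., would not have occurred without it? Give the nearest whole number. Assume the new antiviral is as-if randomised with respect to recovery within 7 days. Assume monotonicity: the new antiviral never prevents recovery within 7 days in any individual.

p₁ = 0.182, p₀ = 0.12.
PN = (p₁ − p₀)/p₁ = (0.182 − 0.12) / 0.182 ≈ 0.34066.
Attributable cases ≈ PN × (exposed cases) = 0.34066 × 2151 ≈ 732.76.

about 733 cases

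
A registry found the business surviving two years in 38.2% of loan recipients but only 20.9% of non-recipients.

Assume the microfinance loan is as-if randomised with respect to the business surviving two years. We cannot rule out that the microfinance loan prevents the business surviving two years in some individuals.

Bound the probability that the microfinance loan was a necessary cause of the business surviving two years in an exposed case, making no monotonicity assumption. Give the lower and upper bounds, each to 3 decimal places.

0.453 ≤ PN ≤ 1.000

p₁ = 0.382, p₀ = 0.209.
Under exogeneity alone the bounds on PN are max{0,(p₁−p₀)/p₁} ≤ PN ≤ min{1,(1−p₀)/p₁}.
  lower = (p₁ − p₀)/p₁ = 0.173 / 0.382 ≈ 0.4529
  upper = min{1, (1 − p₀)/p₁} = 0.791 / 0.382 ≈ 2.0707 → capped at 1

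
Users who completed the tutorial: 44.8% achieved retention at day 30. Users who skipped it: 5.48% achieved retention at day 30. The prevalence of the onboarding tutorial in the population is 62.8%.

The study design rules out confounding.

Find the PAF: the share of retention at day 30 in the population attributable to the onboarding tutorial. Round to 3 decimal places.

PAF ≈ 0.818

p₁ = 0.448, p₀ = 0.0548.
Overall risk P(Y=1) = π·p₁ + (1−π)·p₀ = 0.628×0.448 + 0.372×0.0548 = 0.30173.
Under exogeneity, PAF = [P(Y=1) − p₀] / P(Y=1).
PAF = (0.30173 − 0.0548) / 0.30173 ≈ 0.8184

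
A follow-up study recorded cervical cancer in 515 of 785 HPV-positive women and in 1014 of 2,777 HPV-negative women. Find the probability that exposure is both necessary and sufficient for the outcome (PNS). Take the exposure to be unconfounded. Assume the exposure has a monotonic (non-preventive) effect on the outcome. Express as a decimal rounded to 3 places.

p₁ = P(outcome | exposed) = 515/785 = 0.65605
p₀ = P(outcome | unexposed) = 1014/2777 = 0.36514
Under exogeneity and monotonicity, PNS = p₁ − p₀.
PNS = 0.65605 − 0.36514 = 0.29091

PNS ≈ 0.291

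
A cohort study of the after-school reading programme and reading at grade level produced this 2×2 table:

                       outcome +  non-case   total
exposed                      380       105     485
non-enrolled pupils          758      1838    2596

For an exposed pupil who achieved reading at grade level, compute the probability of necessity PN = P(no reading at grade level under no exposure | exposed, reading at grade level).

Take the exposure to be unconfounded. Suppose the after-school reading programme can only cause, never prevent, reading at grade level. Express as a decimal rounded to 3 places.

PN ≈ 0.627

p₁ = P(outcome | exposed) = 380/485 = 0.78351
p₀ = P(outcome | unexposed) = 758/2596 = 0.29199
Under exogeneity and monotonicity, PN = (p₁ − p₀) / p₁.
PN = (0.78351 − 0.29199) / 0.78351 = 0.49152 / 0.78351 ≈ 0.6273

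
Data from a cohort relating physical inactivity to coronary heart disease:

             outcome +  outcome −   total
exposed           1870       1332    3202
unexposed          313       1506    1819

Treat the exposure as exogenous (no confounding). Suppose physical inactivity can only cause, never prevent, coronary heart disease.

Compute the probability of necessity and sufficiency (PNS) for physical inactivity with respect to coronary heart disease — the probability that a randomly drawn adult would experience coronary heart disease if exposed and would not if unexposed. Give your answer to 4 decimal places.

p₁ = P(outcome | exposed) = 1870/3202 = 0.58401
p₀ = P(outcome | unexposed) = 313/1819 = 0.17207
Under exogeneity and monotonicity, PNS = p₁ − p₀.
PNS = 0.58401 − 0.17207 = 0.41194

PNS ≈ 0.4119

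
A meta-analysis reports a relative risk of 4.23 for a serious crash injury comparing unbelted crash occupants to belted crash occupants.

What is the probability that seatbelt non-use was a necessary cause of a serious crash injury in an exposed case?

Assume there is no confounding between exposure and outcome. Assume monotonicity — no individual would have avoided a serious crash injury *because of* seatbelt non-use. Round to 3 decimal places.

Under exogeneity and monotonicity, PN = (RR − 1) / RR = 1 − 1/RR.
PN = (4.23 − 1) / 4.23 = 3.23 / 4.23 ≈ 0.7636

PN ≈ 0.764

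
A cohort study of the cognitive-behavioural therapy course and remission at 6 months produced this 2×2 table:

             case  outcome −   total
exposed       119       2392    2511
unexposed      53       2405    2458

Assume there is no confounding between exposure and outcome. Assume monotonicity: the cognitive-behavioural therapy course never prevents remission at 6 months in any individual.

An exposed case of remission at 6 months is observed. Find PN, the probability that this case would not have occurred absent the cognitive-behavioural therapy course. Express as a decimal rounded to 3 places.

PN ≈ 0.545

p₁ = P(outcome | exposed) = 119/2511 = 0.047391
p₀ = P(outcome | unexposed) = 53/2458 = 0.021562
Under exogeneity and monotonicity, PN = (p₁ − p₀)/p₁.
PN = (0.047391 − 0.021562) / 0.047391 ≈ 0.5450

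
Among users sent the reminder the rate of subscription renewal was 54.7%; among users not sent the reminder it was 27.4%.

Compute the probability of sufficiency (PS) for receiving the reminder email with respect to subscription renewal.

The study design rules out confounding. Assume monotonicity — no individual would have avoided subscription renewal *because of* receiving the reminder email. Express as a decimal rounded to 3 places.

PS ≈ 0.376

p₁ = 0.547, p₀ = 0.274.
Under exogeneity and monotonicity, PS = (p₁ − p₀) / (1 − p₀).
PS = (0.547 − 0.274) / (1 − 0.274) = 0.273 / 0.726 ≈ 0.3760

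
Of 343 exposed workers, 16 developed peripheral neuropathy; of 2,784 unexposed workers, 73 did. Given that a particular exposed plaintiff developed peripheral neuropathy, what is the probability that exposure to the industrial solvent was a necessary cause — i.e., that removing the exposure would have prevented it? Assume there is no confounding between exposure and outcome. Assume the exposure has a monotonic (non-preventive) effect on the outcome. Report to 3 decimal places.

p₁ = P(outcome | exposed) = 16/343 = 0.046647
p₀ = P(outcome | unexposed) = 73/2784 = 0.026221
Under exogeneity and monotonicity, PN = (p₁ − p₀) / p₁.
PN = (0.046647 − 0.026221) / 0.046647 = 0.020426 / 0.046647 ≈ 0.4379

PN ≈ 0.438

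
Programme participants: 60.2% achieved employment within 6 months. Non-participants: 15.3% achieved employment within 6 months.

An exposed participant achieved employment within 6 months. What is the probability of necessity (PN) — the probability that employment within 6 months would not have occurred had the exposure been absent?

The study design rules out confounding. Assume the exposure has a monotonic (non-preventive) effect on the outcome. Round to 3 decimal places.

PN ≈ 0.746

p₁ = 0.602, p₀ = 0.153.
Under exogeneity and monotonicity, PN = (p₁ − p₀) / p₁.
PN = (0.602 − 0.153) / 0.602 = 0.449 / 0.602 ≈ 0.7458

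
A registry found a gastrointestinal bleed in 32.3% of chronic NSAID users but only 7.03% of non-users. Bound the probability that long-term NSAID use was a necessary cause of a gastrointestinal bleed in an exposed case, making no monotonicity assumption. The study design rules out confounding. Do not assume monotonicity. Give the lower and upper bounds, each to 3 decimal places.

p₁ = 0.323, p₀ = 0.0703.
Under exogeneity alone the bounds on PN are max{0,(p₁−p₀)/p₁} ≤ PN ≤ min{1,(1−p₀)/p₁}.
  lower = (p₁ − p₀)/p₁ = 0.2527 / 0.323 ≈ 0.7824
  upper = min{1, (1 − p₀)/p₁} = 0.9297 / 0.323 ≈ 2.8783 → capped at 1

0.782 ≤ PN ≤ 1.000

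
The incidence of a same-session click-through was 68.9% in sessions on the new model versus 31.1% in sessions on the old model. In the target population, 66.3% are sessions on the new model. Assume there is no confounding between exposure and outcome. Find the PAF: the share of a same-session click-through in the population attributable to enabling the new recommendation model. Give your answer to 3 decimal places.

PAF ≈ 0.446

p₁ = 0.689, p₀ = 0.311.
Overall risk P(Y=1) = π·p₁ + (1−π)·p₀ = 0.663×0.689 + 0.337×0.311 = 0.56161.
Under exogeneity, PAF = [P(Y=1) − p₀] / P(Y=1).
PAF = (0.56161 − 0.311) / 0.56161 ≈ 0.4462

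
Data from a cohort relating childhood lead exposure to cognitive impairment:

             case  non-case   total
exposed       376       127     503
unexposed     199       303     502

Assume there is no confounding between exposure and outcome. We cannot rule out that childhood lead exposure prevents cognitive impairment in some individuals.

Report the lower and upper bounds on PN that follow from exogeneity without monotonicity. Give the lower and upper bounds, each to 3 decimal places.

p₁ = P(outcome | exposed) = 376/503 = 0.74751
p₀ = P(outcome | unexposed) = 199/502 = 0.39641
Under exogeneity alone the bounds on PN are max{0,(p₁−p₀)/p₁} ≤ PN ≤ min{1,(1−p₀)/p₁}.
  lower = (p₁ − p₀)/p₁ = 0.3511 / 0.74751 ≈ 0.4697
  upper = min{1, (1 − p₀)/p₁} = 0.60359 / 0.74751 ≈ 0.8075

0.470 ≤ PN ≤ 0.807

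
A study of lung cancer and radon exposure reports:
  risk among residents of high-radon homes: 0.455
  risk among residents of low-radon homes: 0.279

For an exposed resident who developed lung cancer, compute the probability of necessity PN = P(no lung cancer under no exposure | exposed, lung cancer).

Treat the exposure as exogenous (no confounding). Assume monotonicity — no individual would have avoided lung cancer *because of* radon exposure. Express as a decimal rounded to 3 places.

PN ≈ 0.387

Let p₁ = 0.455, p₀ = 0.279.
Under exogeneity and monotonicity, PN = (p₁ − p₀) / p₁.
PN = (0.455 − 0.279) / 0.455 = 0.176 / 0.455 ≈ 0.3868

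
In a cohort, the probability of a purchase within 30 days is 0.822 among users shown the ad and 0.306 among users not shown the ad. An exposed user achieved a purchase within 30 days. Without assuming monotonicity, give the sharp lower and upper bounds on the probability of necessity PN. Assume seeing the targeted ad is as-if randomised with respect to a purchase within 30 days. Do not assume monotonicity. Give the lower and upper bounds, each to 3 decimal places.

Let p₁ = 0.822, p₀ = 0.306.
Under exogeneity alone the bounds on PN are max{0,(p₁−p₀)/p₁} ≤ PN ≤ min{1,(1−p₀)/p₁}.
  lower = (p₁ − p₀)/p₁ = 0.516 / 0.822 ≈ 0.6277
  upper = min{1, (1 − p₀)/p₁} = 0.694 / 0.822 ≈ 0.8443

0.628 ≤ PN ≤ 0.844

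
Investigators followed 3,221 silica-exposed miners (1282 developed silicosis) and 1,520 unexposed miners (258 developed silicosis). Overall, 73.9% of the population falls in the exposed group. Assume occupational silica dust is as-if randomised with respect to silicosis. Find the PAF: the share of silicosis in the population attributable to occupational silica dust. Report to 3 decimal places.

p₁ = P(outcome | exposed) = 1282/3221 = 0.39801
p₀ = P(outcome | unexposed) = 258/1520 = 0.16974
Overall risk P(Y=1) = π·p₁ + (1−π)·p₀ = 0.739×0.39801 + 0.261×0.16974 = 0.33843.
Under exogeneity, PAF = [P(Y=1) − p₀] / P(Y=1).
PAF = (0.33843 − 0.16974) / 0.33843 ≈ 0.4985

PAF ≈ 0.498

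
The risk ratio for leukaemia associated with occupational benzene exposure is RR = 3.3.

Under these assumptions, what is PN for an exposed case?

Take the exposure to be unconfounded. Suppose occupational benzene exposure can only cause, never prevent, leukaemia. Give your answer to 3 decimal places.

PN ≈ 0.697

Under exogeneity and monotonicity, PN = (RR − 1) / RR = 1 − 1/RR.
PN = (3.3 − 1) / 3.3 = 2.3 / 3.3 ≈ 0.6970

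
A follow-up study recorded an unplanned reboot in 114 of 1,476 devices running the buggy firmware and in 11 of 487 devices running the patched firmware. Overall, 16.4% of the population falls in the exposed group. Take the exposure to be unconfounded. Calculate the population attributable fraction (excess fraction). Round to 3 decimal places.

p₁ = P(outcome | exposed) = 114/1476 = 0.077236
p₀ = P(outcome | unexposed) = 11/487 = 0.022587
Overall risk P(Y=1) = π·p₁ + (1−π)·p₀ = 0.164×0.077236 + 0.836×0.022587 = 0.03155.
Under exogeneity, PAF = [P(Y=1) − p₀] / P(Y=1).
PAF = (0.03155 − 0.022587) / 0.03155 ≈ 0.2841

PAF ≈ 0.284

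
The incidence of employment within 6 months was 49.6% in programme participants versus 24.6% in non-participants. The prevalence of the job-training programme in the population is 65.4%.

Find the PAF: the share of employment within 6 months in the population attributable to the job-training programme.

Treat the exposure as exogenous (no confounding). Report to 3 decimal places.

PAF ≈ 0.399

p₁ = 0.496, p₀ = 0.246.
Overall risk P(Y=1) = π·p₁ + (1−π)·p₀ = 0.654×0.496 + 0.346×0.246 = 0.4095.
Under exogeneity, PAF = [P(Y=1) − p₀] / P(Y=1).
PAF = (0.4095 − 0.246) / 0.4095 ≈ 0.3993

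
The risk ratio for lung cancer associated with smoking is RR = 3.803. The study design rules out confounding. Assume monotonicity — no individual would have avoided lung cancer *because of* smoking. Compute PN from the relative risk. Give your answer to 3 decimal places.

PN ≈ 0.737

Under exogeneity and monotonicity, PN = (RR − 1) / RR = 1 − 1/RR.
PN = (3.803 − 1) / 3.803 = 2.803 / 3.803 ≈ 0.7370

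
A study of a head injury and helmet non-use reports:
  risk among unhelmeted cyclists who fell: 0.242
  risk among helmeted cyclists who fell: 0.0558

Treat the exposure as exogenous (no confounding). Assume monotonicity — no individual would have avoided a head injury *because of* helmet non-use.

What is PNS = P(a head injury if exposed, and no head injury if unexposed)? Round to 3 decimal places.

PNS ≈ 0.186

Let p₁ = 0.242, p₀ = 0.0558.
Under exogeneity and monotonicity, PNS = p₁ − p₀.
PNS = 0.242 − 0.0558 = 0.1862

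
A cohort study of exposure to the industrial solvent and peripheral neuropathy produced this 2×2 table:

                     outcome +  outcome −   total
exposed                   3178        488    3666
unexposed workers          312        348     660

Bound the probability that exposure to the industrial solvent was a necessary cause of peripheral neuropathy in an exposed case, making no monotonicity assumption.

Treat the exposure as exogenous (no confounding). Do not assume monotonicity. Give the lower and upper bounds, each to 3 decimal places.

0.455 ≤ PN ≤ 0.608

p₁ = P(outcome | exposed) = 3178/3666 = 0.86688
p₀ = P(outcome | unexposed) = 312/660 = 0.47273
Under exogeneity alone the bounds on PN are max{0,(p₁−p₀)/p₁} ≤ PN ≤ min{1,(1−p₀)/p₁}.
  lower = (p₁ − p₀)/p₁ = 0.39416 / 0.86688 ≈ 0.4547
  upper = min{1, (1 − p₀)/p₁} = 0.52727 / 0.86688 ≈ 0.6082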